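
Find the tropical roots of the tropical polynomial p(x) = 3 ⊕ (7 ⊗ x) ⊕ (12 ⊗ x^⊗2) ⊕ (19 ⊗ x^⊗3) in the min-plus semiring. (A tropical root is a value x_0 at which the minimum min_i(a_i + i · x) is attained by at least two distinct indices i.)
Roots: {-7, -5, -4}

Each tropical root is a break point of the lower envelope of the lines y = a_i + i · x (there are 4 lines, with slopes 0, 1, ..., 3). Only the lines that attain the minimum somewhere contribute to roots; other lines are dominated. Here the surviving (envelope) indices are i = 3, i = 2, i = 1, i = 0.
Intersections between consecutive envelope lines give the roots: for adjacent envelope indices i < j the intersection is x = (a_i − a_j) / (j − i). Reading off the sorted break points: {-7, -5, -4}.
Verification: at each break x_0, at least two indices attain the minimum of min_i(a_i + i · x_0).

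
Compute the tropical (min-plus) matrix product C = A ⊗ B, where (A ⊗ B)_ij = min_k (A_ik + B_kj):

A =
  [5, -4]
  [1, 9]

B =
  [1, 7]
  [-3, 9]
A ⊗ B =
  [-7, 5]
  [2, 8]

Apply the min-plus product entry-by-entry:
  C[0][0] = min over k of (A[0][0] + B[0][0] = 5 + 1 = 6, A[0][1] + B[1][0] = -4 + -3 = -7) = -7 (attained at k = 1)
  C[0][1] = min over k of (A[0][0] + B[0][1] = 5 + 7 = 12, A[0][1] + B[1][1] = -4 + 9 = 5) = 5 (attained at k = 1)
  C[1][0] = min over k of (A[1][0] + B[0][0] = 1 + 1 = 2, A[1][1] + B[1][0] = 9 + -3 = 6) = 2 (attained at k = 0)
  C[1][1] = min over k of (A[1][0] + B[0][1] = 1 + 7 = 8, A[1][1] + B[1][1] = 9 + 9 = 18) = 8 (attained at k = 0)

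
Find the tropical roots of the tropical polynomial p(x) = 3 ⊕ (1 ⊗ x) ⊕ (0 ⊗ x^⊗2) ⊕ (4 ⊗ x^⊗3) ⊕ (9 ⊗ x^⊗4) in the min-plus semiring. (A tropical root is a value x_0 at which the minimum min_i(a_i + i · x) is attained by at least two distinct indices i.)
Roots: {-5, -4, 1, 2}

Each tropical root is a break point of the lower envelope of the lines y = a_i + i · x (there are 5 lines, with slopes 0, 1, ..., 4). Only the lines that attain the minimum somewhere contribute to roots; other lines are dominated. Here the surviving (envelope) indices are i = 4, i = 3, i = 2, i = 1, i = 0.
Intersections between consecutive envelope lines give the roots: for adjacent envelope indices i < j the intersection is x = (a_i − a_j) / (j − i). Reading off the sorted break points: {-5, -4, 1, 2}.
Verification: at each break x_0, at least two indices attain the minimum of min_i(a_i + i · x_0).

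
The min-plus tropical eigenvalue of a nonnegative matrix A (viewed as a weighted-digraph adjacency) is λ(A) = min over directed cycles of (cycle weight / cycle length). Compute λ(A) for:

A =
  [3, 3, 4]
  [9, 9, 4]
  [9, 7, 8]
λ(A) = 3

Enumerate directed cycles and compute their means (weight / length). Sample:
  cycle 0 → 0: weight = 3, length = 1, mean = 3/1 ≈ 3.000
  cycle 1 → 1: weight = 9, length = 1, mean = 9/1 ≈ 9.000
  cycle 2 → 2: weight = 8, length = 1, mean = 8/1 ≈ 8.000
  cycle 0 → 1 → 0: weight = 12, length = 2, mean = 12/2 ≈ 6.000
  cycle 0 → 2 → 0: weight = 13, length = 2, mean = 13/2 ≈ 6.500
  cycle 1 → 0 → 1: weight = 12, length = 2, mean = 12/2 ≈ 6.000
Minimum mean = 3.000, attained e.g. along the cycle 0 → 0 with weight 3 and length 1. So λ(A) = 3/1 = 3.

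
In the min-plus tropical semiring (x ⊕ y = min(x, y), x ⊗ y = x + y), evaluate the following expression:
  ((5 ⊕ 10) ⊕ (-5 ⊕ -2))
((5 ⊕ 10) ⊕ (-5 ⊕ -2)) = -5

Expand innermost to outermost. Recall ⊕ takes the minimum of its arguments and ⊗ takes their sum. Working out the expression ((5 ⊕ 10) ⊕ (-5 ⊕ -2)) gives -5.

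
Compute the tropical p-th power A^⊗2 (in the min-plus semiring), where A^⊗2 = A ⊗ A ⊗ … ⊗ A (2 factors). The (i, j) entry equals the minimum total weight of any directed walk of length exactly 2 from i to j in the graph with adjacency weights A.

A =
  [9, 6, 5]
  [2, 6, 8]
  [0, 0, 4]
A^⊗2 =
  [5, 5, 9]
  [8, 8, 7]
  [2, 4, 5]

Each entry (A^⊗2)_ij equals the minimum over all length-2 walks i = v_0 → v_1 → … → v_2 = j of Σ_t A[v_t][v_{t+1}]. For example, for (i, j) = (0, 2) we minimise over 3 possible intermediate vertex sequences; the minimum is 9, attained along the walk 0 → 2 → 2.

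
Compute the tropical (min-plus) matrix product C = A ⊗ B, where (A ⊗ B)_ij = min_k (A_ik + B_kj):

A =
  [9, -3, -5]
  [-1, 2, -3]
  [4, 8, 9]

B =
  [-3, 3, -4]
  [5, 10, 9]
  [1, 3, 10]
A ⊗ B =
  [-4, -2, 5]
  [-4, 0, -5]
  [1, 7, 0]

Apply the min-plus product entry-by-entry:
  C[0][0] = min over k of (A[0][0] + B[0][0] = 9 + -3 = 6, A[0][1] + B[1][0] = -3 + 5 = 2, A[0][2] + B[2][0] = -5 + 1 = -4) = -4 (attained at k = 2)
  C[0][1] = min over k of (A[0][0] + B[0][1] = 9 + 3 = 12, A[0][1] + B[1][1] = -3 + 10 = 7, A[0][2] + B[2][1] = -5 + 3 = -2) = -2 (attained at k = 2)
  C[0][2] = min over k of (A[0][0] + B[0][2] = 9 + -4 = 5, A[0][1] + B[1][2] = -3 + 9 = 6, A[0][2] + B[2][2] = -5 + 10 = 5) = 5 (attained at k = 0)
  C[1][0] = min over k of (A[1][0] + B[0][0] = -1 + -3 = -4, A[1][1] + B[1][0] = 2 + 5 = 7, A[1][2] + B[2][0] = -3 + 1 = -2) = -4 (attained at k = 0)
  C[1][1] = min over k of (A[1][0] + B[0][1] = -1 + 3 = 2, A[1][1] + B[1][1] = 2 + 10 = 12, A[1][2] + B[2][1] = -3 + 3 = 0) = 0 (attained at k = 2)
  C[1][2] = min over k of (A[1][0] + B[0][2] = -1 + -4 = -5, A[1][1] + B[1][2] = 2 + 9 = 11, A[1][2] + B[2][2] = -3 + 10 = 7) = -5 (attained at k = 0)
  C[2][0] = min over k of (A[2][0] + B[0][0] = 4 + -3 = 1, A[2][1] + B[1][0] = 8 + 5 = 13, A[2][2] + B[2][0] = 9 + 1 = 10) = 1 (attained at k = 0)
  C[2][1] = min over k of (A[2][0] + B[0][1] = 4 + 3 = 7, A[2][1] + B[1][1] = 8 + 10 = 18, A[2][2] + B[2][1] = 9 + 3 = 12) = 7 (attained at k = 0)
  C[2][2] = min over k of (A[2][0] + B[0][2] = 4 + -4 = 0, A[2][1] + B[1][2] = 8 + 9 = 17, A[2][2] + B[2][2] = 9 + 10 = 19) = 0 (attained at k = 0)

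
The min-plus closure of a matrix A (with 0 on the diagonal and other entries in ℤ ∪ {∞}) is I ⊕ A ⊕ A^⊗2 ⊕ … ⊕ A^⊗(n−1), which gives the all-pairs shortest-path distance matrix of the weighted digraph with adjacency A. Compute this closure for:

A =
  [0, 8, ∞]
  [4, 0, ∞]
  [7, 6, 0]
Closure =
  [0, 8, ∞]
  [4, 0, ∞]
  [7, 6, 0]

This is the Floyd-Warshall all-pairs shortest-path computation. For each intermediate vertex k = 0, 1, …, 2, update dist[i][j] ← min(dist[i][j], dist[i][k] + dist[k][j]). The final matrix gives, for each (i, j), the minimum total weight of any directed path from i to j (possibly empty when i = j).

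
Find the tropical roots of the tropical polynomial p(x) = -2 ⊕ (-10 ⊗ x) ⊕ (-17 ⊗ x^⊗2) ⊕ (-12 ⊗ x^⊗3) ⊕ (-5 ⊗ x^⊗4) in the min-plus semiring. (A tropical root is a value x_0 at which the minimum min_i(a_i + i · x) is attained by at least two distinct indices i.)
Roots: {-7, -5, 7, 8}

Each tropical root is a break point of the lower envelope of the lines y = a_i + i · x (there are 5 lines, with slopes 0, 1, ..., 4). Only the lines that attain the minimum somewhere contribute to roots; other lines are dominated. Here the surviving (envelope) indices are i = 4, i = 3, i = 2, i = 1, i = 0.
Intersections between consecutive envelope lines give the roots: for adjacent envelope indices i < j the intersection is x = (a_i − a_j) / (j − i). Reading off the sorted break points: {-7, -5, 7, 8}.
Verification: at each break x_0, at least two indices attain the minimum of min_i(a_i + i · x_0).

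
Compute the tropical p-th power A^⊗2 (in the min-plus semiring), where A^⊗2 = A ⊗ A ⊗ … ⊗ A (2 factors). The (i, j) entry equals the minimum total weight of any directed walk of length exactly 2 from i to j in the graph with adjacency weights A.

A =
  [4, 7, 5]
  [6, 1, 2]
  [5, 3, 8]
A^⊗2 =
  [8, 8, 9]
  [7, 2, 3]
  [9, 4, 5]

Each entry (A^⊗2)_ij equals the minimum over all length-2 walks i = v_0 → v_1 → … → v_2 = j of Σ_t A[v_t][v_{t+1}]. For example, for (i, j) = (0, 2) we minimise over 3 possible intermediate vertex sequences; the minimum is 9, attained along the walk 0 → 0 → 2.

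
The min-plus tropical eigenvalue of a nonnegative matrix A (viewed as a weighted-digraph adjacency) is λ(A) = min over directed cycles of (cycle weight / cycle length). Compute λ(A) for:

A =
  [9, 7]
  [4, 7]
λ(A) = 11/2

Enumerate directed cycles and compute their means (weight / length). Sample:
  cycle 0 → 0: weight = 9, length = 1, mean = 9/1 ≈ 9.000
  cycle 1 → 1: weight = 7, length = 1, mean = 7/1 ≈ 7.000
  cycle 0 → 1 → 0: weight = 11, length = 2, mean = 11/2 ≈ 5.500
  cycle 1 → 0 → 1: weight = 11, length = 2, mean = 11/2 ≈ 5.500
Minimum mean = 5.500, attained e.g. along the cycle 0 → 1 → 0 with weight 11 and length 2. So λ(A) = 11/2 = 11/2.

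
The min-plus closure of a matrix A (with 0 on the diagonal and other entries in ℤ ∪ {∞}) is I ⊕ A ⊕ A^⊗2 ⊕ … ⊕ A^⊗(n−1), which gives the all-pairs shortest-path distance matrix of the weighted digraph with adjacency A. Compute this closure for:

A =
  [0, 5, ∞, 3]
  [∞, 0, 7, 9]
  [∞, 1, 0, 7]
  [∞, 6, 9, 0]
Closure =
  [0, 5, 12, 3]
  [∞, 0, 7, 9]
  [∞, 1, 0, 7]
  [∞, 6, 9, 0]

This is the Floyd-Warshall all-pairs shortest-path computation. For each intermediate vertex k = 0, 1, …, 3, update dist[i][j] ← min(dist[i][j], dist[i][k] + dist[k][j]). The final matrix gives, for each (i, j), the minimum total weight of any directed path from i to j (possibly empty when i = j).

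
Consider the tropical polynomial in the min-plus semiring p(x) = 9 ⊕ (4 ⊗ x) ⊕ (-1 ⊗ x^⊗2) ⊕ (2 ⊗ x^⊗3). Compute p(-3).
p(-3) = -7

A tropical monomial a ⊗ x^⊗i evaluates to a + i · x. Evaluating each term at x = -3:
  Term 0 contributes 9 + 0 · -3 = 9
  Term 1 contributes 4 + 1 · -3 = 1
  Term 2 contributes -1 + 2 · -3 = -7
  Term 3 contributes 2 + 3 · -3 = -7
p(-3) = ⊕ of these = min[9, 1, -7, -7] = -7.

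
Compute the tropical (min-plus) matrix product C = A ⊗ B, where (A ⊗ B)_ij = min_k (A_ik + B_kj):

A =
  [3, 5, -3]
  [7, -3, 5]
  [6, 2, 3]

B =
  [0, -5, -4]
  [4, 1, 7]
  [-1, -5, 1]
A ⊗ B =
  [-4, -8, -2]
  [1, -2, 3]
  [2, -2, 2]

Apply the min-plus product entry-by-entry:
  C[0][0] = min over k of (A[0][0] + B[0][0] = 3 + 0 = 3, A[0][1] + B[1][0] = 5 + 4 = 9, A[0][2] + B[2][0] = -3 + -1 = -4) = -4 (attained at k = 2)
  C[0][1] = min over k of (A[0][0] + B[0][1] = 3 + -5 = -2, A[0][1] + B[1][1] = 5 + 1 = 6, A[0][2] + B[2][1] = -3 + -5 = -8) = -8 (attained at k = 2)
  C[0][2] = min over k of (A[0][0] + B[0][2] = 3 + -4 = -1, A[0][1] + B[1][2] = 5 + 7 = 12, A[0][2] + B[2][2] = -3 + 1 = -2) = -2 (attained at k = 2)
  C[1][0] = min over k of (A[1][0] + B[0][0] = 7 + 0 = 7, A[1][1] + B[1][0] = -3 + 4 = 1, A[1][2] + B[2][0] = 5 + -1 = 4) = 1 (attained at k = 1)
  C[1][1] = min over k of (A[1][0] + B[0][1] = 7 + -5 = 2, A[1][1] + B[1][1] = -3 + 1 = -2, A[1][2] + B[2][1] = 5 + -5 = 0) = -2 (attained at k = 1)
  C[1][2] = min over k of (A[1][0] + B[0][2] = 7 + -4 = 3, A[1][1] + B[1][2] = -3 + 7 = 4, A[1][2] + B[2][2] = 5 + 1 = 6) = 3 (attained at k = 0)
  C[2][0] = min over k of (A[2][0] + B[0][0] = 6 + 0 = 6, A[2][1] + B[1][0] = 2 + 4 = 6, A[2][2] + B[2][0] = 3 + -1 = 2) = 2 (attained at k = 2)
  C[2][1] = min over k of (A[2][0] + B[0][1] = 6 + -5 = 1, A[2][1] + B[1][1] = 2 + 1 = 3, A[2][2] + B[2][1] = 3 + -5 = -2) = -2 (attained at k = 2)
  C[2][2] = min over k of (A[2][0] + B[0][2] = 6 + -4 = 2, A[2][1] + B[1][2] = 2 + 7 = 9, A[2][2] + B[2][2] = 3 + 1 = 4) = 2 (attained at k = 0)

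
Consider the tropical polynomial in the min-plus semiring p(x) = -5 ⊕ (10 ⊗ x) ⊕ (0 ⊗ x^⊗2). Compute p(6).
p(6) = -5

A tropical monomial a ⊗ x^⊗i evaluates to a + i · x. Evaluating each term at x = 6:
  Term 0 contributes -5 + 0 · 6 = -5
  Term 1 contributes 10 + 1 · 6 = 16
  Term 2 contributes 0 + 2 · 6 = 12
p(6) = ⊕ of these = min[-5, 16, 12] = -5.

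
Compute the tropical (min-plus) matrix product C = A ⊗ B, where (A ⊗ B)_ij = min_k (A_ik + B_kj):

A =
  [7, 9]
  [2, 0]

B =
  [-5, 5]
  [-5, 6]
A ⊗ B =
  [2, 12]
  [-5, 6]

Apply the min-plus product entry-by-entry:
  C[0][0] = min over k of (A[0][0] + B[0][0] = 7 + -5 = 2, A[0][1] + B[1][0] = 9 + -5 = 4) = 2 (attained at k = 0)
  C[0][1] = min over k of (A[0][0] + B[0][1] = 7 + 5 = 12, A[0][1] + B[1][1] = 9 + 6 = 15) = 12 (attained at k = 0)
  C[1][0] = min over k of (A[1][0] + B[0][0] = 2 + -5 = -3, A[1][1] + B[1][0] = 0 + -5 = -5) = -5 (attained at k = 1)
  C[1][1] = min over k of (A[1][0] + B[0][1] = 2 + 5 = 7, A[1][1] + B[1][1] = 0 + 6 = 6) = 6 (attained at k = 1)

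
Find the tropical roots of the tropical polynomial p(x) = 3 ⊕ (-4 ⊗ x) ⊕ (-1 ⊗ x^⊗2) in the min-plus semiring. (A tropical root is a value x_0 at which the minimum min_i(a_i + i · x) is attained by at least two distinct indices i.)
Roots: {-3, 7}

Each tropical root is a break point of the lower envelope of the lines y = a_i + i · x (there are 3 lines, with slopes 0, 1, ..., 2). Only the lines that attain the minimum somewhere contribute to roots; other lines are dominated. Here the surviving (envelope) indices are i = 2, i = 1, i = 0.
Intersections between consecutive envelope lines give the roots: for adjacent envelope indices i < j the intersection is x = (a_i − a_j) / (j − i). Reading off the sorted break points: {-3, 7}.
Verification: at each break x_0, at least two indices attain the minimum of min_i(a_i + i · x_0).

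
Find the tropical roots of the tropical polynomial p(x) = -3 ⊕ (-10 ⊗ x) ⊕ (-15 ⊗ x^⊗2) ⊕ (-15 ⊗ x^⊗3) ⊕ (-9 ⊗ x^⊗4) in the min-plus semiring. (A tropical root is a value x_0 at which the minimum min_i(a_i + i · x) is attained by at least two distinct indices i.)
Roots: {-6, 0, 5, 7}

Each tropical root is a break point of the lower envelope of the lines y = a_i + i · x (there are 5 lines, with slopes 0, 1, ..., 4). Only the lines that attain the minimum somewhere contribute to roots; other lines are dominated. Here the surviving (envelope) indices are i = 4, i = 3, i = 2, i = 1, i = 0.
Intersections between consecutive envelope lines give the roots: for adjacent envelope indices i < j the intersection is x = (a_i − a_j) / (j − i). Reading off the sorted break points: {-6, 0, 5, 7}.
Verification: at each break x_0, at least two indices attain the minimum of min_i(a_i + i · x_0).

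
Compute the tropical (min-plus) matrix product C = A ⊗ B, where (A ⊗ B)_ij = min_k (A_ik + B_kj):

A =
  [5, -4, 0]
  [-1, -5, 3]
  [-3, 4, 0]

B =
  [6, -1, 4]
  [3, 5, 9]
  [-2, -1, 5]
A ⊗ B =
  [-2, -1, 5]
  [-2, -2, 3]
  [-2, -4, 1]

Apply the min-plus product entry-by-entry:
  C[0][0] = min over k of (A[0][0] + B[0][0] = 5 + 6 = 11, A[0][1] + B[1][0] = -4 + 3 = -1, A[0][2] + B[2][0] = 0 + -2 = -2) = -2 (attained at k = 2)
  C[0][1] = min over k of (A[0][0] + B[0][1] = 5 + -1 = 4, A[0][1] + B[1][1] = -4 + 5 = 1, A[0][2] + B[2][1] = 0 + -1 = -1) = -1 (attained at k = 2)
  C[0][2] = min over k of (A[0][0] + B[0][2] = 5 + 4 = 9, A[0][1] + B[1][2] = -4 + 9 = 5, A[0][2] + B[2][2] = 0 + 5 = 5) = 5 (attained at k = 1)
  C[1][0] = min over k of (A[1][0] + B[0][0] = -1 + 6 = 5, A[1][1] + B[1][0] = -5 + 3 = -2, A[1][2] + B[2][0] = 3 + -2 = 1) = -2 (attained at k = 1)
  C[1][1] = min over k of (A[1][0] + B[0][1] = -1 + -1 = -2, A[1][1] + B[1][1] = -5 + 5 = 0, A[1][2] + B[2][1] = 3 + -1 = 2) = -2 (attained at k = 0)
  C[1][2] = min over k of (A[1][0] + B[0][2] = -1 + 4 = 3, A[1][1] + B[1][2] = -5 + 9 = 4, A[1][2] + B[2][2] = 3 + 5 = 8) = 3 (attained at k = 0)
  C[2][0] = min over k of (A[2][0] + B[0][0] = -3 + 6 = 3, A[2][1] + B[1][0] = 4 + 3 = 7, A[2][2] + B[2][0] = 0 + -2 = -2) = -2 (attained at k = 2)
  C[2][1] = min over k of (A[2][0] + B[0][1] = -3 + -1 = -4, A[2][1] + B[1][1] = 4 + 5 = 9, A[2][2] + B[2][1] = 0 + -1 = -1) = -4 (attained at k = 0)
  C[2][2] = min over k of (A[2][0] + B[0][2] = -3 + 4 = 1, A[2][1] + B[1][2] = 4 + 9 = 13, A[2][2] + B[2][2] = 0 + 5 = 5) = 1 (attained at k = 0)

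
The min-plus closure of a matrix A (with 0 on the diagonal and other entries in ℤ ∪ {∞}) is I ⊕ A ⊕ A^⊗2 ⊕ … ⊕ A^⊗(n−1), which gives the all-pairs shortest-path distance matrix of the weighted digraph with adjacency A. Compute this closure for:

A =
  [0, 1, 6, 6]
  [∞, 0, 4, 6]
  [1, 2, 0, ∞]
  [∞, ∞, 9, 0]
Closure =
  [0, 1, 5, 6]
  [5, 0, 4, 6]
  [1, 2, 0, 7]
  [10, 11, 9, 0]

This is the Floyd-Warshall all-pairs shortest-path computation. For each intermediate vertex k = 0, 1, …, 3, update dist[i][j] ← min(dist[i][j], dist[i][k] + dist[k][j]). The final matrix gives, for each (i, j), the minimum total weight of any directed path from i to j (possibly empty when i = j).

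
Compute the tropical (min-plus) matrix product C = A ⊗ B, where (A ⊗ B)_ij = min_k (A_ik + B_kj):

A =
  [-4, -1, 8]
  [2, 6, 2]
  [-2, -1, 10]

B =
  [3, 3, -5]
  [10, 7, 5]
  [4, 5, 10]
A ⊗ B =
  [-1, -1, -9]
  [5, 5, -3]
  [1, 1, -7]

Apply the min-plus product entry-by-entry:
  C[0][0] = min over k of (A[0][0] + B[0][0] = -4 + 3 = -1, A[0][1] + B[1][0] = -1 + 10 = 9, A[0][2] + B[2][0] = 8 + 4 = 12) = -1 (attained at k = 0)
  C[0][1] = min over k of (A[0][0] + B[0][1] = -4 + 3 = -1, A[0][1] + B[1][1] = -1 + 7 = 6, A[0][2] + B[2][1] = 8 + 5 = 13) = -1 (attained at k = 0)
  C[0][2] = min over k of (A[0][0] + B[0][2] = -4 + -5 = -9, A[0][1] + B[1][2] = -1 + 5 = 4, A[0][2] + B[2][2] = 8 + 10 = 18) = -9 (attained at k = 0)
  C[1][0] = min over k of (A[1][0] + B[0][0] = 2 + 3 = 5, A[1][1] + B[1][0] = 6 + 10 = 16, A[1][2] + B[2][0] = 2 + 4 = 6) = 5 (attained at k = 0)
  C[1][1] = min over k of (A[1][0] + B[0][1] = 2 + 3 = 5, A[1][1] + B[1][1] = 6 + 7 = 13, A[1][2] + B[2][1] = 2 + 5 = 7) = 5 (attained at k = 0)
  C[1][2] = min over k of (A[1][0] + B[0][2] = 2 + -5 = -3, A[1][1] + B[1][2] = 6 + 5 = 11, A[1][2] + B[2][2] = 2 + 10 = 12) = -3 (attained at k = 0)
  C[2][0] = min over k of (A[2][0] + B[0][0] = -2 + 3 = 1, A[2][1] + B[1][0] = -1 + 10 = 9, A[2][2] + B[2][0] = 10 + 4 = 14) = 1 (attained at k = 0)
  C[2][1] = min over k of (A[2][0] + B[0][1] = -2 + 3 = 1, A[2][1] + B[1][1] = -1 + 7 = 6, A[2][2] + B[2][1] = 10 + 5 = 15) = 1 (attained at k = 0)
  C[2][2] = min over k of (A[2][0] + B[0][2] = -2 + -5 = -7, A[2][1] + B[1][2] = -1 + 5 = 4, A[2][2] + B[2][2] = 10 + 10 = 20) = -7 (attained at k = 0)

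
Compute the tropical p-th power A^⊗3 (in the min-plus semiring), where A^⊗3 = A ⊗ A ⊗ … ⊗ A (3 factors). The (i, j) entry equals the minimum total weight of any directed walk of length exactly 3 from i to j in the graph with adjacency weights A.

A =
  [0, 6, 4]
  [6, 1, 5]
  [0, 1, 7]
A^⊗3 =
  [0, 5, 4]
  [5, 3, 7]
  [0, 3, 4]

Each entry (A^⊗3)_ij equals the minimum over all length-3 walks i = v_0 → v_1 → … → v_3 = j of Σ_t A[v_t][v_{t+1}]. For example, for (i, j) = (0, 2) we minimise over 9 possible intermediate vertex sequences; the minimum is 4, attained along the walk 0 → 0 → 0 → 2.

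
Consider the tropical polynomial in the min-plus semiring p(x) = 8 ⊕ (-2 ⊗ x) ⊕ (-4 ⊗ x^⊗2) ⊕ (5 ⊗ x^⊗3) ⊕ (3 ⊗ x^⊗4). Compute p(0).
p(0) = -4

A tropical monomial a ⊗ x^⊗i evaluates to a + i · x. Evaluating each term at x = 0:
  Term 0 contributes 8 + 0 · 0 = 8
  Term 1 contributes -2 + 1 · 0 = -2
  Term 2 contributes -4 + 2 · 0 = -4
  Term 3 contributes 5 + 3 · 0 = 5
  Term 4 contributes 3 + 4 · 0 = 3
p(0) = ⊕ of these = min[8, -2, -4, 5, 3] = -4.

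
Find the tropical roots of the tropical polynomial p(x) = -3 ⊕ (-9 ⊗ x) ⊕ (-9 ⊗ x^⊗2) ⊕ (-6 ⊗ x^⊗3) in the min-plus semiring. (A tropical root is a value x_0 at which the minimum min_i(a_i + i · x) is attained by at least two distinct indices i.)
Roots: {-3, 0, 6}

Each tropical root is a break point of the lower envelope of the lines y = a_i + i · x (there are 4 lines, with slopes 0, 1, ..., 3). Only the lines that attain the minimum somewhere contribute to roots; other lines are dominated. Here the surviving (envelope) indices are i = 3, i = 2, i = 1, i = 0.
Intersections between consecutive envelope lines give the roots: for adjacent envelope indices i < j the intersection is x = (a_i − a_j) / (j − i). Reading off the sorted break points: {-3, 0, 6}.
Verification: at each break x_0, at least two indices attain the minimum of min_i(a_i + i · x_0).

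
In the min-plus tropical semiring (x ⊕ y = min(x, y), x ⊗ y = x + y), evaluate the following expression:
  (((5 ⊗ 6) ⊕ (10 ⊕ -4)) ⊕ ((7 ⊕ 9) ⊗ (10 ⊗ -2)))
(((5 ⊗ 6) ⊕ (10 ⊕ -4)) ⊕ ((7 ⊕ 9) ⊗ (10 ⊗ -2))) = -4

Expand innermost to outermost. Recall ⊕ takes the minimum of its arguments and ⊗ takes their sum. Working out the expression (((5 ⊗ 6) ⊕ (10 ⊕ -4)) ⊕ ((7 ⊕ 9) ⊗ (10 ⊗ -2))) gives -4.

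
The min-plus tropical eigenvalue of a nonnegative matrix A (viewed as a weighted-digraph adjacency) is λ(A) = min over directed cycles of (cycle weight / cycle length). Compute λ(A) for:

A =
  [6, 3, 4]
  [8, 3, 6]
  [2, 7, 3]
λ(A) = 3

Enumerate directed cycles and compute their means (weight / length). Sample:
  cycle 0 → 0: weight = 6, length = 1, mean = 6/1 ≈ 6.000
  cycle 1 → 1: weight = 3, length = 1, mean = 3/1 ≈ 3.000
  cycle 2 → 2: weight = 3, length = 1, mean = 3/1 ≈ 3.000
  cycle 0 → 1 → 0: weight = 11, length = 2, mean = 11/2 ≈ 5.500
  cycle 0 → 2 → 0: weight = 6, length = 2, mean = 6/2 ≈ 3.000
  cycle 1 → 0 → 1: weight = 11, length = 2, mean = 11/2 ≈ 5.500
Minimum mean = 3.000, attained e.g. along the cycle 1 → 1 with weight 3 and length 1. So λ(A) = 3/1 = 3.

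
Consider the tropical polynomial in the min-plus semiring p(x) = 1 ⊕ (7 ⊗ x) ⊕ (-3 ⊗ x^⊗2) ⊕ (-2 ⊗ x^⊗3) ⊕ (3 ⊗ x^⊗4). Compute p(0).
p(0) = -3

A tropical monomial a ⊗ x^⊗i evaluates to a + i · x. Evaluating each term at x = 0:
  Term 0 contributes 1 + 0 · 0 = 1
  Term 1 contributes 7 + 1 · 0 = 7
  Term 2 contributes -3 + 2 · 0 = -3
  Term 3 contributes -2 + 3 · 0 = -2
  Term 4 contributes 3 + 4 · 0 = 3
p(0) = ⊕ of these = min[1, 7, -3, -2, 3] = -3.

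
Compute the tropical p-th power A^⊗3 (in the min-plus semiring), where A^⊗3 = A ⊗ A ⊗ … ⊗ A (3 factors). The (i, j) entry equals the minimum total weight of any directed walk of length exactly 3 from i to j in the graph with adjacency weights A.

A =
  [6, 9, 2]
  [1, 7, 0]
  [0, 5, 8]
A^⊗3 =
  [8, 11, 4]
  [3, 8, 2]
  [2, 7, 8]

Each entry (A^⊗3)_ij equals the minimum over all length-3 walks i = v_0 → v_1 → … → v_3 = j of Σ_t A[v_t][v_{t+1}]. For example, for (i, j) = (0, 2) we minimise over 9 possible intermediate vertex sequences; the minimum is 4, attained along the walk 0 → 2 → 0 → 2.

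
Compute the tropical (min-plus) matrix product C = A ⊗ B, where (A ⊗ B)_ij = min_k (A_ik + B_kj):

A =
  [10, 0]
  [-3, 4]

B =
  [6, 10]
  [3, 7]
A ⊗ B =
  [3, 7]
  [3, 7]

Apply the min-plus product entry-by-entry:
  C[0][0] = min over k of (A[0][0] + B[0][0] = 10 + 6 = 16, A[0][1] + B[1][0] = 0 + 3 = 3) = 3 (attained at k = 1)
  C[0][1] = min over k of (A[0][0] + B[0][1] = 10 + 10 = 20, A[0][1] + B[1][1] = 0 + 7 = 7) = 7 (attained at k = 1)
  C[1][0] = min over k of (A[1][0] + B[0][0] = -3 + 6 = 3, A[1][1] + B[1][0] = 4 + 3 = 7) = 3 (attained at k = 0)
  C[1][1] = min over k of (A[1][0] + B[0][1] = -3 + 10 = 7, A[1][1] + B[1][1] = 4 + 7 = 11) = 7 (attained at k = 0)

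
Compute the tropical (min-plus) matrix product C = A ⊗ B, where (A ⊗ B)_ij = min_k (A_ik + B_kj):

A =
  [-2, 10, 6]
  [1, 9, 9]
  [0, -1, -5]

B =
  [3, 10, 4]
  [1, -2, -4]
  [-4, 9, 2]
A ⊗ B =
  [1, 8, 2]
  [4, 7, 5]
  [-9, -3, -5]

Apply the min-plus product entry-by-entry:
  C[0][0] = min over k of (A[0][0] + B[0][0] = -2 + 3 = 1, A[0][1] + B[1][0] = 10 + 1 = 11, A[0][2] + B[2][0] = 6 + -4 = 2) = 1 (attained at k = 0)
  C[0][1] = min over k of (A[0][0] + B[0][1] = -2 + 10 = 8, A[0][1] + B[1][1] = 10 + -2 = 8, A[0][2] + B[2][1] = 6 + 9 = 15) = 8 (attained at k = 0)
  C[0][2] = min over k of (A[0][0] + B[0][2] = -2 + 4 = 2, A[0][1] + B[1][2] = 10 + -4 = 6, A[0][2] + B[2][2] = 6 + 2 = 8) = 2 (attained at k = 0)
  C[1][0] = min over k of (A[1][0] + B[0][0] = 1 + 3 = 4, A[1][1] + B[1][0] = 9 + 1 = 10, A[1][2] + B[2][0] = 9 + -4 = 5) = 4 (attained at k = 0)
  C[1][1] = min over k of (A[1][0] + B[0][1] = 1 + 10 = 11, A[1][1] + B[1][1] = 9 + -2 = 7, A[1][2] + B[2][1] = 9 + 9 = 18) = 7 (attained at k = 1)
  C[1][2] = min over k of (A[1][0] + B[0][2] = 1 + 4 = 5, A[1][1] + B[1][2] = 9 + -4 = 5, A[1][2] + B[2][2] = 9 + 2 = 11) = 5 (attained at k = 0)
  C[2][0] = min over k of (A[2][0] + B[0][0] = 0 + 3 = 3, A[2][1] + B[1][0] = -1 + 1 = 0, A[2][2] + B[2][0] = -5 + -4 = -9) = -9 (attained at k = 2)
  C[2][1] = min over k of (A[2][0] + B[0][1] = 0 + 10 = 10, A[2][1] + B[1][1] = -1 + -2 = -3, A[2][2] + B[2][1] = -5 + 9 = 4) = -3 (attained at k = 1)
  C[2][2] = min over k of (A[2][0] + B[0][2] = 0 + 4 = 4, A[2][1] + B[1][2] = -1 + -4 = -5, A[2][2] + B[2][2] = -5 + 2 = -3) = -5 (attained at k = 1)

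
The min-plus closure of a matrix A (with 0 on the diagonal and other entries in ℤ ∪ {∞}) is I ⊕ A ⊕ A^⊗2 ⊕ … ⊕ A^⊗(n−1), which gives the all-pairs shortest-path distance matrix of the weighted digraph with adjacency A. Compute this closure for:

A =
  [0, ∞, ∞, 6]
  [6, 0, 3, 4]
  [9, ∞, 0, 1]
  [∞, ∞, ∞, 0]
Closure =
  [0, ∞, ∞, 6]
  [6, 0, 3, 4]
  [9, ∞, 0, 1]
  [∞, ∞, ∞, 0]

This is the Floyd-Warshall all-pairs shortest-path computation. For each intermediate vertex k = 0, 1, …, 3, update dist[i][j] ← min(dist[i][j], dist[i][k] + dist[k][j]). The final matrix gives, for each (i, j), the minimum total weight of any directed path from i to j (possibly empty when i = j).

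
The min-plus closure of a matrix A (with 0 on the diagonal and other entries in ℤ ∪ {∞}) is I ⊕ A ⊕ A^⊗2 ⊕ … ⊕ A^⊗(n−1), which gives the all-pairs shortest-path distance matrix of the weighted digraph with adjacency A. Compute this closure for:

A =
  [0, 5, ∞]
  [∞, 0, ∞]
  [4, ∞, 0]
Closure =
  [0, 5, ∞]
  [∞, 0, ∞]
  [4, 9, 0]

This is the Floyd-Warshall all-pairs shortest-path computation. For each intermediate vertex k = 0, 1, …, 2, update dist[i][j] ← min(dist[i][j], dist[i][k] + dist[k][j]). The final matrix gives, for each (i, j), the minimum total weight of any directed path from i to j (possibly empty when i = j).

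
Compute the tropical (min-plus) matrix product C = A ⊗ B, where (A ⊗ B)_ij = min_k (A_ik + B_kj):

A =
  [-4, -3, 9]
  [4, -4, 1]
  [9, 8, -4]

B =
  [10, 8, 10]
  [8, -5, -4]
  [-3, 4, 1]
A ⊗ B =
  [5, -8, -7]
  [-2, -9, -8]
  [-7, 0, -3]

Apply the min-plus product entry-by-entry:
  C[0][0] = min over k of (A[0][0] + B[0][0] = -4 + 10 = 6, A[0][1] + B[1][0] = -3 + 8 = 5, A[0][2] + B[2][0] = 9 + -3 = 6) = 5 (attained at k = 1)
  C[0][1] = min over k of (A[0][0] + B[0][1] = -4 + 8 = 4, A[0][1] + B[1][1] = -3 + -5 = -8, A[0][2] + B[2][1] = 9 + 4 = 13) = -8 (attained at k = 1)
  C[0][2] = min over k of (A[0][0] + B[0][2] = -4 + 10 = 6, A[0][1] + B[1][2] = -3 + -4 = -7, A[0][2] + B[2][2] = 9 + 1 = 10) = -7 (attained at k = 1)
  C[1][0] = min over k of (A[1][0] + B[0][0] = 4 + 10 = 14, A[1][1] + B[1][0] = -4 + 8 = 4, A[1][2] + B[2][0] = 1 + -3 = -2) = -2 (attained at k = 2)
  C[1][1] = min over k of (A[1][0] + B[0][1] = 4 + 8 = 12, A[1][1] + B[1][1] = -4 + -5 = -9, A[1][2] + B[2][1] = 1 + 4 = 5) = -9 (attained at k = 1)
  C[1][2] = min over k of (A[1][0] + B[0][2] = 4 + 10 = 14, A[1][1] + B[1][2] = -4 + -4 = -8, A[1][2] + B[2][2] = 1 + 1 = 2) = -8 (attained at k = 1)
  C[2][0] = min over k of (A[2][0] + B[0][0] = 9 + 10 = 19, A[2][1] + B[1][0] = 8 + 8 = 16, A[2][2] + B[2][0] = -4 + -3 = -7) = -7 (attained at k = 2)
  C[2][1] = min over k of (A[2][0] + B[0][1] = 9 + 8 = 17, A[2][1] + B[1][1] = 8 + -5 = 3, A[2][2] + B[2][1] = -4 + 4 = 0) = 0 (attained at k = 2)
  C[2][2] = min over k of (A[2][0] + B[0][2] = 9 + 10 = 19, A[2][1] + B[1][2] = 8 + -4 = 4, A[2][2] + B[2][2] = -4 + 1 = -3) = -3 (attained at k = 2)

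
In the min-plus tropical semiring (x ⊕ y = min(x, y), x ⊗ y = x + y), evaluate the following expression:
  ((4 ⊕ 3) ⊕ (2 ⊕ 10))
((4 ⊕ 3) ⊕ (2 ⊕ 10)) = 2

Expand innermost to outermost. Recall ⊕ takes the minimum of its arguments and ⊗ takes their sum. Working out the expression ((4 ⊕ 3) ⊕ (2 ⊕ 10)) gives 2.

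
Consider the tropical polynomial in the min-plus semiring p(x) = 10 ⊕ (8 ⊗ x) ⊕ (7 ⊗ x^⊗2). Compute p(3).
p(3) = 10

A tropical monomial a ⊗ x^⊗i evaluates to a + i · x. Evaluating each term at x = 3:
  Term 0 contributes 10 + 0 · 3 = 10
  Term 1 contributes 8 + 1 · 3 = 11
  Term 2 contributes 7 + 2 · 3 = 13
p(3) = ⊕ of these = min[10, 11, 13] = 10.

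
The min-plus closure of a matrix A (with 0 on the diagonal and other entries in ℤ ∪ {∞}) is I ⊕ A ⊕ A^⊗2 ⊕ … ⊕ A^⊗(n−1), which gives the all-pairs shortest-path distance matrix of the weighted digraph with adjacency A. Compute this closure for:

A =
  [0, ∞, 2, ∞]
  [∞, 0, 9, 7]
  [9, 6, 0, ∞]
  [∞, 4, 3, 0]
Closure =
  [0, 8, 2, 15]
  [18, 0, 9, 7]
  [9, 6, 0, 13]
  [12, 4, 3, 0]

This is the Floyd-Warshall all-pairs shortest-path computation. For each intermediate vertex k = 0, 1, …, 3, update dist[i][j] ← min(dist[i][j], dist[i][k] + dist[k][j]). The final matrix gives, for each (i, j), the minimum total weight of any directed path from i to j (possibly empty when i = j).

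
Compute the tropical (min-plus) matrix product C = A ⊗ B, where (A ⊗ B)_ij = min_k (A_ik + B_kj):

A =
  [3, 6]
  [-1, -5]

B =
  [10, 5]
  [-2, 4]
A ⊗ B =
  [4, 8]
  [-7, -1]

Apply the min-plus product entry-by-entry:
  C[0][0] = min over k of (A[0][0] + B[0][0] = 3 + 10 = 13, A[0][1] + B[1][0] = 6 + -2 = 4) = 4 (attained at k = 1)
  C[0][1] = min over k of (A[0][0] + B[0][1] = 3 + 5 = 8, A[0][1] + B[1][1] = 6 + 4 = 10) = 8 (attained at k = 0)
  C[1][0] = min over k of (A[1][0] + B[0][0] = -1 + 10 = 9, A[1][1] + B[1][0] = -5 + -2 = -7) = -7 (attained at k = 1)
  C[1][1] = min over k of (A[1][0] + B[0][1] = -1 + 5 = 4, A[1][1] + B[1][1] = -5 + 4 = -1) = -1 (attained at k = 1)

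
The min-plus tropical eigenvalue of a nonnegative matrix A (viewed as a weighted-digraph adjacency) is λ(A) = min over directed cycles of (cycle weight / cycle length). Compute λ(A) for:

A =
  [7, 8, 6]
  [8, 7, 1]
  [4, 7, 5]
λ(A) = 4

Enumerate directed cycles and compute their means (weight / length). Sample:
  cycle 0 → 0: weight = 7, length = 1, mean = 7/1 ≈ 7.000
  cycle 1 → 1: weight = 7, length = 1, mean = 7/1 ≈ 7.000
  cycle 2 → 2: weight = 5, length = 1, mean = 5/1 ≈ 5.000
  cycle 0 → 1 → 0: weight = 16, length = 2, mean = 16/2 ≈ 8.000
  cycle 0 → 2 → 0: weight = 10, length = 2, mean = 10/2 ≈ 5.000
  cycle 1 → 0 → 1: weight = 16, length = 2, mean = 16/2 ≈ 8.000
Minimum mean = 4.000, attained e.g. along the cycle 1 → 2 → 1 with weight 8 and length 2. So λ(A) = 8/2 = 4.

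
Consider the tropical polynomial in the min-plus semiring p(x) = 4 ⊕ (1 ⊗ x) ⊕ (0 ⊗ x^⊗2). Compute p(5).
p(5) = 4

A tropical monomial a ⊗ x^⊗i evaluates to a + i · x. Evaluating each term at x = 5:
  Term 0 contributes 4 + 0 · 5 = 4
  Term 1 contributes 1 + 1 · 5 = 6
  Term 2 contributes 0 + 2 · 5 = 10
p(5) = ⊕ of these = min[4, 6, 10] = 4.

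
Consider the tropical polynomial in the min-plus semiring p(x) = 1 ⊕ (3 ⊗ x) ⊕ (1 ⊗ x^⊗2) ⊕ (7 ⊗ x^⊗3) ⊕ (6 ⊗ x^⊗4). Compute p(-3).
p(-3) = -6

A tropical monomial a ⊗ x^⊗i evaluates to a + i · x. Evaluating each term at x = -3:
  Term 0 contributes 1 + 0 · -3 = 1
  Term 1 contributes 3 + 1 · -3 = 0
  Term 2 contributes 1 + 2 · -3 = -5
  Term 3 contributes 7 + 3 · -3 = -2
  Term 4 contributes 6 + 4 · -3 = -6
p(-3) = ⊕ of these = min[1, 0, -5, -2, -6] = -6.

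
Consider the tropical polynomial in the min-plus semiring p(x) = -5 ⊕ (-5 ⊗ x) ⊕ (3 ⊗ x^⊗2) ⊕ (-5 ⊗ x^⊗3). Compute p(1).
p(1) = -5

A tropical monomial a ⊗ x^⊗i evaluates to a + i · x. Evaluating each term at x = 1:
  Term 0 contributes -5 + 0 · 1 = -5
  Term 1 contributes -5 + 1 · 1 = -4
  Term 2 contributes 3 + 2 · 1 = 5
  Term 3 contributes -5 + 3 · 1 = -2
p(1) = ⊕ of these = min[-5, -4, 5, -2] = -5.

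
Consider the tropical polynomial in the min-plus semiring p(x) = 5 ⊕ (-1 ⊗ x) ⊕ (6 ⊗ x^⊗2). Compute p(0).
p(0) = -1

A tropical monomial a ⊗ x^⊗i evaluates to a + i · x. Evaluating each term at x = 0:
  Term 0 contributes 5 + 0 · 0 = 5
  Term 1 contributes -1 + 1 · 0 = -1
  Term 2 contributes 6 + 2 · 0 = 6
p(0) = ⊕ of these = min[5, -1, 6] = -1.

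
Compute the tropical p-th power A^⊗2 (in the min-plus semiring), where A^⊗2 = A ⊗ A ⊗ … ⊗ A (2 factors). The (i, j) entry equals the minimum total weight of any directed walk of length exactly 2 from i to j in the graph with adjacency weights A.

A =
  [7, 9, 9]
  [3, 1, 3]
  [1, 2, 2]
A^⊗2 =
  [10, 10, 11]
  [4, 2, 4]
  [3, 3, 4]

Each entry (A^⊗2)_ij equals the minimum over all length-2 walks i = v_0 → v_1 → … → v_2 = j of Σ_t A[v_t][v_{t+1}]. For example, for (i, j) = (0, 2) we minimise over 3 possible intermediate vertex sequences; the minimum is 11, attained along the walk 0 → 2 → 2.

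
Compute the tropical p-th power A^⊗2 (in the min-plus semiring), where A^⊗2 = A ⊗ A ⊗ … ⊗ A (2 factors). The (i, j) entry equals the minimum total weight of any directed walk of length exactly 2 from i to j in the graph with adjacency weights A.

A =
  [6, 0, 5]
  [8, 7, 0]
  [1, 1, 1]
A^⊗2 =
  [6, 6, 0]
  [1, 1, 1]
  [2, 1, 1]

Each entry (A^⊗2)_ij equals the minimum over all length-2 walks i = v_0 → v_1 → … → v_2 = j of Σ_t A[v_t][v_{t+1}]. For example, for (i, j) = (0, 2) we minimise over 3 possible intermediate vertex sequences; the minimum is 0, attained along the walk 0 → 1 → 2.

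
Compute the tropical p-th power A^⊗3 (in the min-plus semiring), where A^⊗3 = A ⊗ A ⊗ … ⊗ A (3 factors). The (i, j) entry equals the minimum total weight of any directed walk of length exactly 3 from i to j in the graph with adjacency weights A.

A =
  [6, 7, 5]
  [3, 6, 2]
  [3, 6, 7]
A^⊗3 =
  [12, 15, 13]
  [11, 12, 10]
  [11, 14, 12]

Each entry (A^⊗3)_ij equals the minimum over all length-3 walks i = v_0 → v_1 → … → v_3 = j of Σ_t A[v_t][v_{t+1}]. For example, for (i, j) = (0, 2) we minimise over 9 possible intermediate vertex sequences; the minimum is 13, attained along the walk 0 → 2 → 0 → 2.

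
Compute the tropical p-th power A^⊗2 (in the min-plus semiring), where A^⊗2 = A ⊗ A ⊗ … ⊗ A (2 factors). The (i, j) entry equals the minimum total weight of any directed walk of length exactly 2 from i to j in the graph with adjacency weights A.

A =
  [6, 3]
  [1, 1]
A^⊗2 =
  [4, 4]
  [2, 2]

Each entry (A^⊗2)_ij equals the minimum over all length-2 walks i = v_0 → v_1 → … → v_2 = j of Σ_t A[v_t][v_{t+1}]. For example, for (i, j) = (0, 1) we minimise over 2 possible intermediate vertex sequences; the minimum is 4, attained along the walk 0 → 1 → 1.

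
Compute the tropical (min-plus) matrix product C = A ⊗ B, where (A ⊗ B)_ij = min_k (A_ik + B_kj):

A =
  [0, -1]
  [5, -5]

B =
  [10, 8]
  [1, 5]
A ⊗ B =
  [0, 4]
  [-4, 0]

Apply the min-plus product entry-by-entry:
  C[0][0] = min over k of (A[0][0] + B[0][0] = 0 + 10 = 10, A[0][1] + B[1][0] = -1 + 1 = 0) = 0 (attained at k = 1)
  C[0][1] = min over k of (A[0][0] + B[0][1] = 0 + 8 = 8, A[0][1] + B[1][1] = -1 + 5 = 4) = 4 (attained at k = 1)
  C[1][0] = min over k of (A[1][0] + B[0][0] = 5 + 10 = 15, A[1][1] + B[1][0] = -5 + 1 = -4) = -4 (attained at k = 1)
  C[1][1] = min over k of (A[1][0] + B[0][1] = 5 + 8 = 13, A[1][1] + B[1][1] = -5 + 5 = 0) = 0 (attained at k = 1)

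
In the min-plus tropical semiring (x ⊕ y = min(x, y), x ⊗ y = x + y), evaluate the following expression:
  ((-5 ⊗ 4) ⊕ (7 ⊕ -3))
((-5 ⊗ 4) ⊕ (7 ⊕ -3)) = -3

Expand innermost to outermost. Recall ⊕ takes the minimum of its arguments and ⊗ takes their sum. Working out the expression ((-5 ⊗ 4) ⊕ (7 ⊕ -3)) gives -3.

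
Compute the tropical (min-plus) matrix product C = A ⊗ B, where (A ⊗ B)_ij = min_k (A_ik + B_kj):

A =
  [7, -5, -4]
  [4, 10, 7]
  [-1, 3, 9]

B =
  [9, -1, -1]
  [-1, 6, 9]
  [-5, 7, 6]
A ⊗ B =
  [-9, 1, 2]
  [2, 3, 3]
  [2, -2, -2]

Apply the min-plus product entry-by-entry:
  C[0][0] = min over k of (A[0][0] + B[0][0] = 7 + 9 = 16, A[0][1] + B[1][0] = -5 + -1 = -6, A[0][2] + B[2][0] = -4 + -5 = -9) = -9 (attained at k = 2)
  C[0][1] = min over k of (A[0][0] + B[0][1] = 7 + -1 = 6, A[0][1] + B[1][1] = -5 + 6 = 1, A[0][2] + B[2][1] = -4 + 7 = 3) = 1 (attained at k = 1)
  C[0][2] = min over k of (A[0][0] + B[0][2] = 7 + -1 = 6, A[0][1] + B[1][2] = -5 + 9 = 4, A[0][2] + B[2][2] = -4 + 6 = 2) = 2 (attained at k = 2)
  C[1][0] = min over k of (A[1][0] + B[0][0] = 4 + 9 = 13, A[1][1] + B[1][0] = 10 + -1 = 9, A[1][2] + B[2][0] = 7 + -5 = 2) = 2 (attained at k = 2)
  C[1][1] = min over k of (A[1][0] + B[0][1] = 4 + -1 = 3, A[1][1] + B[1][1] = 10 + 6 = 16, A[1][2] + B[2][1] = 7 + 7 = 14) = 3 (attained at k = 0)
  C[1][2] = min over k of (A[1][0] + B[0][2] = 4 + -1 = 3, A[1][1] + B[1][2] = 10 + 9 = 19, A[1][2] + B[2][2] = 7 + 6 = 13) = 3 (attained at k = 0)
  C[2][0] = min over k of (A[2][0] + B[0][0] = -1 + 9 = 8, A[2][1] + B[1][0] = 3 + -1 = 2, A[2][2] + B[2][0] = 9 + -5 = 4) = 2 (attained at k = 1)
  C[2][1] = min over k of (A[2][0] + B[0][1] = -1 + -1 = -2, A[2][1] + B[1][1] = 3 + 6 = 9, A[2][2] + B[2][1] = 9 + 7 = 16) = -2 (attained at k = 0)
  C[2][2] = min over k of (A[2][0] + B[0][2] = -1 + -1 = -2, A[2][1] + B[1][2] = 3 + 9 = 12, A[2][2] + B[2][2] = 9 + 6 = 15) = -2 (attained at k = 0)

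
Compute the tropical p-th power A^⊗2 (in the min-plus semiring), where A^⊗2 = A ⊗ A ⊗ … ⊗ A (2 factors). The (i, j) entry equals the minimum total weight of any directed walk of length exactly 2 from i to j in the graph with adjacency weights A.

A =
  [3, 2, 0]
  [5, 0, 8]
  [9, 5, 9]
A^⊗2 =
  [6, 2, 3]
  [5, 0, 5]
  [10, 5, 9]

Each entry (A^⊗2)_ij equals the minimum over all length-2 walks i = v_0 → v_1 → … → v_2 = j of Σ_t A[v_t][v_{t+1}]. For example, for (i, j) = (0, 2) we minimise over 3 possible intermediate vertex sequences; the minimum is 3, attained along the walk 0 → 0 → 2.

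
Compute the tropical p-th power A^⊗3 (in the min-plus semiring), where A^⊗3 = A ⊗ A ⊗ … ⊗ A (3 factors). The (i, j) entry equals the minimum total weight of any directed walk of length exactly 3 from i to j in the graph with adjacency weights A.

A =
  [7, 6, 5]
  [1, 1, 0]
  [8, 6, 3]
A^⊗3 =
  [8, 8, 7]
  [3, 3, 2]
  [8, 8, 7]

Each entry (A^⊗3)_ij equals the minimum over all length-3 walks i = v_0 → v_1 → … → v_3 = j of Σ_t A[v_t][v_{t+1}]. For example, for (i, j) = (0, 2) we minimise over 9 possible intermediate vertex sequences; the minimum is 7, attained along the walk 0 → 1 → 1 → 2.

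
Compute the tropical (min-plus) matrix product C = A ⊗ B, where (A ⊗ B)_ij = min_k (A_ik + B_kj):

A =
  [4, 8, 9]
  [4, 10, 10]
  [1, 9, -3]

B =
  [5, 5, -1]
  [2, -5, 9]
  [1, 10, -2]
A ⊗ B =
  [9, 3, 3]
  [9, 5, 3]
  [-2, 4, -5]

Apply the min-plus product entry-by-entry:
  C[0][0] = min over k of (A[0][0] + B[0][0] = 4 + 5 = 9, A[0][1] + B[1][0] = 8 + 2 = 10, A[0][2] + B[2][0] = 9 + 1 = 10) = 9 (attained at k = 0)
  C[0][1] = min over k of (A[0][0] + B[0][1] = 4 + 5 = 9, A[0][1] + B[1][1] = 8 + -5 = 3, A[0][2] + B[2][1] = 9 + 10 = 19) = 3 (attained at k = 1)
  C[0][2] = min over k of (A[0][0] + B[0][2] = 4 + -1 = 3, A[0][1] + B[1][2] = 8 + 9 = 17, A[0][2] + B[2][2] = 9 + -2 = 7) = 3 (attained at k = 0)
  C[1][0] = min over k of (A[1][0] + B[0][0] = 4 + 5 = 9, A[1][1] + B[1][0] = 10 + 2 = 12, A[1][2] + B[2][0] = 10 + 1 = 11) = 9 (attained at k = 0)
  C[1][1] = min over k of (A[1][0] + B[0][1] = 4 + 5 = 9, A[1][1] + B[1][1] = 10 + -5 = 5, A[1][2] + B[2][1] = 10 + 10 = 20) = 5 (attained at k = 1)
  C[1][2] = min over k of (A[1][0] + B[0][2] = 4 + -1 = 3, A[1][1] + B[1][2] = 10 + 9 = 19, A[1][2] + B[2][2] = 10 + -2 = 8) = 3 (attained at k = 0)
  C[2][0] = min over k of (A[2][0] + B[0][0] = 1 + 5 = 6, A[2][1] + B[1][0] = 9 + 2 = 11, A[2][2] + B[2][0] = -3 + 1 = -2) = -2 (attained at k = 2)
  C[2][1] = min over k of (A[2][0] + B[0][1] = 1 + 5 = 6, A[2][1] + B[1][1] = 9 + -5 = 4, A[2][2] + B[2][1] = -3 + 10 = 7) = 4 (attained at k = 1)
  C[2][2] = min over k of (A[2][0] + B[0][2] = 1 + -1 = 0, A[2][1] + B[1][2] = 9 + 9 = 18, A[2][2] + B[2][2] = -3 + -2 = -5) = -5 (attained at k = 2)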